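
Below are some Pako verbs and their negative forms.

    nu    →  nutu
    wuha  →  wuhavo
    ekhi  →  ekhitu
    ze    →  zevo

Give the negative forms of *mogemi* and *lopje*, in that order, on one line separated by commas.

mogemitu, lopjevo

The alternation tracks the last vowel of the stem — -tu when the last vowel of the stem is a high vowel (*nu*, *ekhi*); -vo when the last vowel of the stem is a non-high vowel (*wuha*, *ze*).
The last vowel of *mogemi* is /i/, which is a high vowel, so the suffix is -tu, giving *mogemitu*.
The last vowel of *lopje* is /e/, which is a non-high vowel, so the suffix is -vo, giving *lopjevo*.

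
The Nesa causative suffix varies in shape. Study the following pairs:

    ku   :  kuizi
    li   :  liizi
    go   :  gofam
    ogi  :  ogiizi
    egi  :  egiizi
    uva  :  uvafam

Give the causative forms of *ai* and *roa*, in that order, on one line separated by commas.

The alternation tracks the last vowel of the stem — -izi when the last vowel of the stem is a high vowel (*ku*, *li*, *ogi*, *egi*); -fam when the last vowel of the stem is a non-high vowel (*go*, *uva*).
Since the last vowel of *ai* is /i/ (a high vowel), it takes -izi, giving *aiizi*.
*roa* — last vowel /a/ (a non-high vowel) → -fam → *roafam*.

aiizi, roafam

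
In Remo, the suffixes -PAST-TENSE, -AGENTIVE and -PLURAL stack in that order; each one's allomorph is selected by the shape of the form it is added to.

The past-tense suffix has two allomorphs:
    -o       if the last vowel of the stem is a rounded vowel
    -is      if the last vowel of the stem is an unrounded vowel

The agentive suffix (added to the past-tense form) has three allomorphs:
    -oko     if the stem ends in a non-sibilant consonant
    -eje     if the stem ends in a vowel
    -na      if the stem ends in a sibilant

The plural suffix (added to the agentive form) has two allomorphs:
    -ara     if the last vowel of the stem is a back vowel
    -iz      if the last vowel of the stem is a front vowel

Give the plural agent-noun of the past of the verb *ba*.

*ba*: last vowel = /a/, an unrounded vowel → -is → *bais*.
The past-tense form *bais* — final sound /s/ (a sibilant) → -na → *baisna*.
The agentive form *baisna* — last vowel /a/ (a back vowel) → -ara → *baisnaara*.

baisnaara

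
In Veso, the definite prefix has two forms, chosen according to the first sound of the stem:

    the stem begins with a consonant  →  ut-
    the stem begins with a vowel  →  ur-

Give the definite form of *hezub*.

uthezub

The first sound of *hezub* is /h/, which is a consonant, so the prefix is ut-, giving *uthezub*.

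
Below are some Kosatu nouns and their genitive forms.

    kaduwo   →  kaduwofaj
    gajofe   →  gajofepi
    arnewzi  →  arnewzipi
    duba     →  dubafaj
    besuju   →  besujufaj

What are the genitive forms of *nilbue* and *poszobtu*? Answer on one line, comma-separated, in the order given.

Looking at the last vowel of each stem: -pi when the last vowel of the stem is a front vowel (*gajofe*, *arnewzi*); -faj when the last vowel of the stem is a back vowel (*kaduwo*, *duba*, *besuju*).
The last vowel of *nilbue* is /e/, which is a front vowel, so the suffix is -pi, giving *nilbuepi*.
The last vowel of *poszobtu* is /u/, which is a back vowel, so the suffix is -faj, giving *poszobtufaj*.

nilbuepi, poszobtufaj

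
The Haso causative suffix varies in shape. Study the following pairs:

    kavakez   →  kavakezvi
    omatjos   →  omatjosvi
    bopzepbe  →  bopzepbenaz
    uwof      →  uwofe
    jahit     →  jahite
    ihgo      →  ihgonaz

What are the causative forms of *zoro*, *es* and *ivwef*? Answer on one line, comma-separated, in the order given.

The alternation tracks the final sound of the stem — -vi when the stem ends in a sibilant (*kavakez*, *omatjos*); -e when the stem ends in a non-sibilant consonant (*uwof*, *jahit*); -naz when the stem ends in a vowel (*bopzepbe*, *ihgo*).
The final sound of *zoro* is /o/, which is a vowel, so the suffix is -naz, giving *zoronaz*.
*es* — final sound /s/ (a sibilant) → -vi → *esvi*.
Since the final sound of *ivwef* is /f/ (a non-sibilant consonant), it takes -e, giving *ivwefe*.

zoronaz, esvi, ivwefe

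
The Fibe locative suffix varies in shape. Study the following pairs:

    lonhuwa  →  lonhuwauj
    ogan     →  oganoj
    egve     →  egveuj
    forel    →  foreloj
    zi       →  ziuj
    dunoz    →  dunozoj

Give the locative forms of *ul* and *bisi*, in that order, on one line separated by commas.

uloj, bisiuj

The pattern is consonant vs. vowel: -oj when the stem ends in a consonant (*ogan*, *forel*, *dunoz*); -uj when the stem ends in a vowel (*lonhuwa*, *egve*, *zi*).
*ul* — final sound /l/ (a consonant) → -oj → *uloj*.
The final sound of *bisi* is /i/, which is a vowel, so the suffix is -uj, giving *bisiuj*.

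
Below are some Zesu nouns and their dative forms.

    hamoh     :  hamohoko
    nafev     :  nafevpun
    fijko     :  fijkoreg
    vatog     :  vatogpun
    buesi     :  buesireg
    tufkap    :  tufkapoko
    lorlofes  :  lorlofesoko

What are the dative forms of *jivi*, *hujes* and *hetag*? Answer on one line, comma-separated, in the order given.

jivireg, hujesoko, hetagpun

Looking at the final sound of each stem: -oko when the stem ends in a voiceless consonant (*hamoh*, *tufkap*, *lorlofes*); -pun when the stem ends in a voiced consonant (*nafev*, *vatog*); -reg when the stem ends in a vowel (*fijko*, *buesi*).
*jivi* — final sound /i/ (a vowel) → -reg → *jivireg*.
The final sound of *hujes* is /s/, which is a voiceless consonant, so the suffix is -oko, giving *hujesoko*.
The final sound of *hetag* is /g/, which is a voiced consonant, so the suffix is -pun, giving *hetagpun*.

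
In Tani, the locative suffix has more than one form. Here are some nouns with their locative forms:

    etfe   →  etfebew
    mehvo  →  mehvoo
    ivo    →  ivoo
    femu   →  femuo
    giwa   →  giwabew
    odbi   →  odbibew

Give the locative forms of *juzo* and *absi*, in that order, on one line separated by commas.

Looking at the last vowel of each stem: -o when the last vowel of the stem is a rounded vowel (*mehvo*, *ivo*, *femu*); -bew when the last vowel of the stem is an unrounded vowel (*etfe*, *giwa*, *odbi*).
*juzo* — last vowel /o/ (a rounded vowel) → -o → *juzoo*.
*absi*: last vowel = /i/, an unrounded vowel → -bew → *absibew*.

juzoo, absibew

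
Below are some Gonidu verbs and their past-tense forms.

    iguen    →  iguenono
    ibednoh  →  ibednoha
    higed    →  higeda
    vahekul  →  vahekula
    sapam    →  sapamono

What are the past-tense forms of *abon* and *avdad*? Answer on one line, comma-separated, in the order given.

The pattern is nasality of the final consonant: -ono when the stem ends in a nasal (*iguen*, *sapam*); -a when the stem ends in a non-nasal consonant (*ibednoh*, *higed*, *vahekul*).
*abon* — final consonant /n/ (a nasal) → -ono → *abonono*.
Since the final consonant of *avdad* is /d/ (non-nasal), it takes -a, giving *avdada*.

abonono, avdada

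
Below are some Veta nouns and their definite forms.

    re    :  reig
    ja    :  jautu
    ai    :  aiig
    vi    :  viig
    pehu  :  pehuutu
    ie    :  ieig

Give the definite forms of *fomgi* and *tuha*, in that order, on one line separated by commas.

Looking at the last vowel of each stem: -ig when the last vowel of the stem is a front vowel (*re*, *ai*, *vi*, *ie*); -utu when the last vowel of the stem is a back vowel (*ja*, *pehu*).
*fomgi* — last vowel /i/ (a front vowel) → -ig → *fomgiig*.
The last vowel of *tuha* is /a/, which is a back vowel, so the suffix is -utu, giving *tuhautu*.

fomgiig, tuhautu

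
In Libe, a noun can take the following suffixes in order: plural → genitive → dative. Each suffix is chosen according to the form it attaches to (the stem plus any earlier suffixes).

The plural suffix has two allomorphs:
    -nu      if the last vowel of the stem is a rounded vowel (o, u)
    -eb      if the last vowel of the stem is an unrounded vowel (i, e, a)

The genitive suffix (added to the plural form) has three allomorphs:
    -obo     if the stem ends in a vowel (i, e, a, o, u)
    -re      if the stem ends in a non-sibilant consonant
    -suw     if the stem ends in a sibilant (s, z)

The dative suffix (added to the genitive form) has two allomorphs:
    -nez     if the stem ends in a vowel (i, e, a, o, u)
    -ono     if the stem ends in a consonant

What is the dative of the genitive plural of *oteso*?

Since the last vowel of *oteso* is /o/ (a rounded vowel), it takes -nu, giving *otesonu*.
The plural form *otesonu* — final sound /u/ (a vowel) → -obo → *otesonuobo*.
Since the final sound of the genitive form *otesonuobo* is /o/ (a vowel), it takes -nez, giving *otesonuobonez*.

otesonuobonez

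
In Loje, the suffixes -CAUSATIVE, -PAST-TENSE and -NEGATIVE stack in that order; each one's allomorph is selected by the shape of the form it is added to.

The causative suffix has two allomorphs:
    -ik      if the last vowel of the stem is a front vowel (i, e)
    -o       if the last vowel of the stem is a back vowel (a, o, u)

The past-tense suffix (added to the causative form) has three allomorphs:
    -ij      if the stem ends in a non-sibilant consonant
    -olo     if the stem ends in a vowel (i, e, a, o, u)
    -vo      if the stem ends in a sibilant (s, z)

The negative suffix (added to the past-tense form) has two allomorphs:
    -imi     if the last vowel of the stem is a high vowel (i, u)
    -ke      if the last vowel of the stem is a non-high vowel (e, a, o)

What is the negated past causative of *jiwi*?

*jiwi* — last vowel /i/ (a front vowel) → -ik → *jiwiik*.
The causative form *jiwiik* — final sound /k/ (a non-sibilant consonant) → -ij → *jiwiikij*.
Since the last vowel of the past-tense form *jiwiikij* is /i/ (a high vowel), it takes -imi, giving *jiwiikijimi*.

jiwiikijimi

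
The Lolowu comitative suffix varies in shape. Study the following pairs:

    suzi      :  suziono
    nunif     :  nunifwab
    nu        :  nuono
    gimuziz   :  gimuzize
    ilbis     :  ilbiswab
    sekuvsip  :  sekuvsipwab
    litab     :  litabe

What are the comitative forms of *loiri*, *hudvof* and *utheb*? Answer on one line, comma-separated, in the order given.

loiriono, hudvofwab, uthebe

The pattern is voicing of the final sound: -wab when the stem ends in a voiceless consonant (*nunif*, *ilbis*, *sekuvsip*); -e when the stem ends in a voiced consonant (*gimuziz*, *litab*); -ono when the stem ends in a vowel (*suzi*, *nu*).
*loiri*: final sound = /i/, a vowel → -ono → *loiriono*.
*hudvof*: final sound = /f/, a voiceless consonant → -wab → *hudvofwab*.
*utheb* — final sound /b/ (a voiced consonant) → -e → *uthebe*.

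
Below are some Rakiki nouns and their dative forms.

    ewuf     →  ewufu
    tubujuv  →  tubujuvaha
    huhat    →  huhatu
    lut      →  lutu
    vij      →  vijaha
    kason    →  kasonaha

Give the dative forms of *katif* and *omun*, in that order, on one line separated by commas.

katifu, omunaha

The suffix is conditioned by the final consonant: -u when the stem ends in a voiceless consonant (*ewuf*, *huhat*, *lut*); -aha when the stem ends in a voiced consonant (*tubujuv*, *vij*, *kason*).
The final consonant of *katif* is /f/, which is voiceless, so the suffix is -u, giving *katifu*.
*omun* — final consonant /n/ (voiced) → -aha → *omunaha*.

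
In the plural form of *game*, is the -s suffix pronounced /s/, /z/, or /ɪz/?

The stem *game* ends in a voiced non-sibilant sound.
The plural suffix surfaces as /ɪz/ after sibilants, /s/ after other voiceless consonants, and /z/ after other voiced sounds.
So the plural -s on *game* is pronounced /z/.

/z/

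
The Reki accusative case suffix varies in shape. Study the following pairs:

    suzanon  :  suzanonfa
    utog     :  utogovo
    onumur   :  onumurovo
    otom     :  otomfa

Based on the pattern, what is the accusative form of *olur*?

olurovo

The suffix is conditioned by the final consonant: -fa when the stem ends in a nasal (*suzanon*, *otom*); -ovo when the stem ends in a non-nasal consonant (*utog*, *onumur*).
Since the final consonant of *olur* is /r/ (non-nasal), it takes -ovo, giving *olurovo*.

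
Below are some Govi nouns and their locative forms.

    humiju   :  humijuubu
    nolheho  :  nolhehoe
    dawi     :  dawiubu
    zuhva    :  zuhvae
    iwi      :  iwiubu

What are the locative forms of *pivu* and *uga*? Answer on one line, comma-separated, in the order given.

pivuubu, ugae

The alternation tracks the last vowel of the stem — -ubu when the last vowel of the stem is a high vowel (*humiju*, *dawi*, *iwi*); -e when the last vowel of the stem is a non-high vowel (*nolheho*, *zuhva*).
The last vowel of *pivu* is /u/, which is a high vowel, so the suffix is -ubu, giving *pivuubu*.
The last vowel of *uga* is /a/, which is a non-high vowel, so the suffix is -e, giving *ugae*.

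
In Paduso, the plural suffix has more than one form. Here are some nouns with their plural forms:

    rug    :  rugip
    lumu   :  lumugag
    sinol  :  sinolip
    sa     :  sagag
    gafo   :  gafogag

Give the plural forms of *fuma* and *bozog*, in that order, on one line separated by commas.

The alternation tracks the final sound of the stem — -ip when the stem ends in a consonant (*rug*, *sinol*); -gag when the stem ends in a vowel (*lumu*, *sa*, *gafo*).
*fuma* — final sound /a/ (a vowel) → -gag → *fumagag*.
The final sound of *bozog* is /g/, which is a consonant, so the suffix is -ip, giving *bozogip*.

fumagag, bozogip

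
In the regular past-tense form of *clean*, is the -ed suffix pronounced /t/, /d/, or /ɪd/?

/d/

The stem *clean* ends in a voiced sound other than /d/.
The -ed suffix is realized as /ɪd/ after /t, d/; as /t/ after other voiceless consonants; and as /d/ after other voiced sounds.
So -ed on *clean* is pronounced /d/.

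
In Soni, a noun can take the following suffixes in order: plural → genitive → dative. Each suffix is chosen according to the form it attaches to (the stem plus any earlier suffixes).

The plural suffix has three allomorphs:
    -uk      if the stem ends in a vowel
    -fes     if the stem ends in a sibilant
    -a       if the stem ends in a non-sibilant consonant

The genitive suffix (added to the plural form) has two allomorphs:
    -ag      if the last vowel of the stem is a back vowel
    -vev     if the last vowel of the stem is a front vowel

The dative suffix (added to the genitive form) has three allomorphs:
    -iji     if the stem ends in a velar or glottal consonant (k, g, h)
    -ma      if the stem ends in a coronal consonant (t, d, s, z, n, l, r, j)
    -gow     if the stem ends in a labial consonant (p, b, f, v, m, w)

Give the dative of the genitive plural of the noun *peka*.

*peka*: final sound = /a/, a vowel → -uk → *pekauk*.
The last vowel of the plural form *pekauk* is /u/, which is a back vowel, so the genitive suffix is -ag, giving *pekaukag*.
The genitive form *pekaukag* — final consonant /g/ (velar/glottal) → -iji → *pekaukagiji*.

pekaukagiji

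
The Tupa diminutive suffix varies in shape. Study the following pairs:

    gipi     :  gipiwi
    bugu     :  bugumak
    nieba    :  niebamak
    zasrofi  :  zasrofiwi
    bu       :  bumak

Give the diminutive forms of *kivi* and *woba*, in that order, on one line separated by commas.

The pattern is front/back vowel harmony: -wi when the last vowel of the stem is a front vowel (*gipi*, *zasrofi*); -mak when the last vowel of the stem is a back vowel (*bugu*, *nieba*, *bu*).
*kivi* — last vowel /i/ (a front vowel) → -wi → *kiviwi*.
The last vowel of *woba* is /a/, which is a back vowel, so the suffix is -mak, giving *wobamak*.

kiviwi, wobamak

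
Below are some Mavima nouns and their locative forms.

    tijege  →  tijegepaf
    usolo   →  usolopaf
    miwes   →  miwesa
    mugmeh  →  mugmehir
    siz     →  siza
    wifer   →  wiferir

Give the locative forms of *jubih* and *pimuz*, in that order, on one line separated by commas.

The alternation tracks the final sound of the stem — -a when the stem ends in a sibilant (*miwes*, *siz*); -ir when the stem ends in a non-sibilant consonant (*mugmeh*, *wifer*); -paf when the stem ends in a vowel (*tijege*, *usolo*).
*jubih*: final sound = /h/, a non-sibilant consonant → -ir → *jubihir*.
*pimuz*: final sound = /z/, a sibilant → -a → *pimuza*.

jubihir, pimuza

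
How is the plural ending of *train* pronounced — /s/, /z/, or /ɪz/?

The stem *train* ends in a voiced non-sibilant sound.
The plural suffix surfaces as /ɪz/ after sibilants, /s/ after other voiceless consonants, and /z/ after other voiced sounds.
So the plural -s on *train* is pronounced /z/.

/z/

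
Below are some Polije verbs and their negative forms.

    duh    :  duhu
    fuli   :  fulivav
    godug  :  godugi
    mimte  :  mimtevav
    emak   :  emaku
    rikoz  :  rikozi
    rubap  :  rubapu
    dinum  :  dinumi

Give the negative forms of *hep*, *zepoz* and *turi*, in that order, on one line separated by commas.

hepu, zepozi, turivav

The pattern is voicing of the final sound: -u when the stem ends in a voiceless consonant (*duh*, *emak*, *rubap*); -i when the stem ends in a voiced consonant (*godug*, *rikoz*, *dinum*); -vav when the stem ends in a vowel (*fuli*, *mimte*).
*hep*: final sound = /p/, a voiceless consonant → -u → *hepu*.
*zepoz*: final sound = /z/, a voiced consonant → -i → *zepozi*.
The final sound of *turi* is /i/, which is a vowel, so the suffix is -vav, giving *turivav*.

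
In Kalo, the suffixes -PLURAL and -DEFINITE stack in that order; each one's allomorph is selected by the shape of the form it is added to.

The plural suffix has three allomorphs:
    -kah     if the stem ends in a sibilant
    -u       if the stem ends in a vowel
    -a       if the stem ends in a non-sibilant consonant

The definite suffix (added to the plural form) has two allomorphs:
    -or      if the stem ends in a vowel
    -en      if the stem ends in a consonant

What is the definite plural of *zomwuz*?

zomwuzkahen

The final sound of *zomwuz* is /z/, which is a sibilant, so the plural suffix is -kah, giving *zomwuzkah*.
The plural form *zomwuzkah*: final sound = /h/, a consonant → -en → *zomwuzkahen*.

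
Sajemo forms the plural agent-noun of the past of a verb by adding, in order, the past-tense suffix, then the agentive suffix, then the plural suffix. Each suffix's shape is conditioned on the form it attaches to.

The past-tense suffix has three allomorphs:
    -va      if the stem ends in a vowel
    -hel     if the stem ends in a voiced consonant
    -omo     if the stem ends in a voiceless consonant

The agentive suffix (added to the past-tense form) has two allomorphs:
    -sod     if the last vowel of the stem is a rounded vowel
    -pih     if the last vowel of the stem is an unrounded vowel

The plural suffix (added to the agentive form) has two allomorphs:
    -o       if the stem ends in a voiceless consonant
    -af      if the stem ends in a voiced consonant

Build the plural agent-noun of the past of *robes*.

*robes* — final sound /s/ (a voiceless consonant) → -omo → *robesomo*.
Since the last vowel of the past-tense form *robesomo* is /o/ (a rounded vowel), it takes -sod, giving *robesomosod*.
The agentive form *robesomosod* — final consonant /d/ (voiced) → -af → *robesomosodaf*.

robesomosodaf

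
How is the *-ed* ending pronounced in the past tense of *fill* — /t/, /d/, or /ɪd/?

The stem *fill* ends in a voiced sound other than /d/.
The -ed suffix is realized as /ɪd/ after /t, d/; as /t/ after other voiceless consonants; and as /d/ after other voiced sounds.
So -ed on *fill* is pronounced /d/.

/d/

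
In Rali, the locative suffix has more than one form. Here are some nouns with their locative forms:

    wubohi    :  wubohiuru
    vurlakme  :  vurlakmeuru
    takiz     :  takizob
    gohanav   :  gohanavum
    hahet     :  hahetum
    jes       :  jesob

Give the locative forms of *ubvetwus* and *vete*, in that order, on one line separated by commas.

ubvetwusob, veteuru

The suffix is conditioned by the final sound: -ob when the stem ends in a sibilant (*takiz*, *jes*); -um when the stem ends in a non-sibilant consonant (*gohanav*, *hahet*); -uru when the stem ends in a vowel (*wubohi*, *vurlakme*).
*ubvetwus* — final sound /s/ (a sibilant) → -ob → *ubvetwusob*.
*vete*: final sound = /e/, a vowel → -uru → *veteuru*.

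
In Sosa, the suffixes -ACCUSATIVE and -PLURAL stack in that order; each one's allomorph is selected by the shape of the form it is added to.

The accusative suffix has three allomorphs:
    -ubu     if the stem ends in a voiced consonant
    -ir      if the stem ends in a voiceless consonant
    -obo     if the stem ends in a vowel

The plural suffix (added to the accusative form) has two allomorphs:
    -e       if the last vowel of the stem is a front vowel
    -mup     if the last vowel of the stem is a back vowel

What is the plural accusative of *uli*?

uliobomup

*uli*: final sound = /i/, a vowel → -obo → *uliobo*.
Since the last vowel of the accusative form *uliobo* is /o/ (a back vowel), it takes -mup, giving *uliobomup*.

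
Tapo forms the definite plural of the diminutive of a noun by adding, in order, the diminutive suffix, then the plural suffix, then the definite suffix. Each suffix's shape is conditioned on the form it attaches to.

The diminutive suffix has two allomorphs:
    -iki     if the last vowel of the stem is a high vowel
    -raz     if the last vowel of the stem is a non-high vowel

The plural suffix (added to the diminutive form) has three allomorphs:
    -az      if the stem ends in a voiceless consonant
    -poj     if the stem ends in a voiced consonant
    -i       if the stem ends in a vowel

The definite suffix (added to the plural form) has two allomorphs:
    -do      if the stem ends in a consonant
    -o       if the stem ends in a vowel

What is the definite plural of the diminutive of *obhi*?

*obhi* — last vowel /i/ (a high vowel) → -iki → *obhiiki*.
The diminutive form *obhiiki*: final sound = /i/, a vowel → -i → *obhiikii*.
The final sound of the plural form *obhiikii* is /i/, which is a vowel, so the definite suffix is -o, giving *obhiikiio*.

obhiikiio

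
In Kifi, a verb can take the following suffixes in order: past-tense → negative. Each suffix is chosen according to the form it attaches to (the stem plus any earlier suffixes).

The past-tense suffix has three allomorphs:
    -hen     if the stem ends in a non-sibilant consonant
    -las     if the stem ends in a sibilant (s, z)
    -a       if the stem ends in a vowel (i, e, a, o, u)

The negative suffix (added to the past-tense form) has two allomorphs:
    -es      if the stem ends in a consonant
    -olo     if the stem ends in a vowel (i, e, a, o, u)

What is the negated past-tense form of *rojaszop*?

The final sound of *rojaszop* is /p/, which is a non-sibilant consonant, so the past-tense suffix is -hen, giving *rojaszophen*.
The past-tense form *rojaszophen*: final sound = /n/, a consonant → -es → *rojaszophenes*.

rojaszophenes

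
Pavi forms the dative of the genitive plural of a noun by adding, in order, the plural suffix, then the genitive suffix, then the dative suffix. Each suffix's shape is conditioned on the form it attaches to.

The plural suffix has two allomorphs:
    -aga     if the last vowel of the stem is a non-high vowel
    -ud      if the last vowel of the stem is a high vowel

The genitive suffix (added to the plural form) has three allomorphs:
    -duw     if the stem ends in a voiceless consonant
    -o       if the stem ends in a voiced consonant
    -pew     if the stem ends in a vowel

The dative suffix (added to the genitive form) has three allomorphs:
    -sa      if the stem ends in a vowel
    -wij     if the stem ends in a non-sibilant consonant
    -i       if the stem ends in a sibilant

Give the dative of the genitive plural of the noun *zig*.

zigudosa

Since the last vowel of *zig* is /i/ (a high vowel), it takes -ud, giving *zigud*.
The plural form *zigud* — final sound /d/ (a voiced consonant) → -o → *zigudo*.
The final sound of the genitive form *zigudo* is /o/, which is a vowel, so the dative suffix is -sa, giving *zigudosa*.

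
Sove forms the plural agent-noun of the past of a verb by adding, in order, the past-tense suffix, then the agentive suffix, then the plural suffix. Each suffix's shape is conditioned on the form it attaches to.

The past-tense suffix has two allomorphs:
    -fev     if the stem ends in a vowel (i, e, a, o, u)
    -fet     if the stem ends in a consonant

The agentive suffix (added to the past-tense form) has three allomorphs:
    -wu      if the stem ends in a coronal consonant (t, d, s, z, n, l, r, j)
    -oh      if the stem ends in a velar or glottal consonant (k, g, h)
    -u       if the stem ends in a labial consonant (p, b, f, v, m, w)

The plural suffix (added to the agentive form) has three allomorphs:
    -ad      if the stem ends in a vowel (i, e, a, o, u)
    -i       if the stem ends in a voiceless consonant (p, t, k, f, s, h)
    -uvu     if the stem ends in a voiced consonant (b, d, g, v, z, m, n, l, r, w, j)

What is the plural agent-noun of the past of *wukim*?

wukimfetwuad

*wukim* — final sound /m/ (a consonant) → -fet → *wukimfet*.
The past-tense form *wukimfet*: final consonant = /t/, coronal → -wu → *wukimfetwu*.
The agentive form *wukimfetwu*: final sound = /u/, a vowel → -ad → *wukimfetwuad*.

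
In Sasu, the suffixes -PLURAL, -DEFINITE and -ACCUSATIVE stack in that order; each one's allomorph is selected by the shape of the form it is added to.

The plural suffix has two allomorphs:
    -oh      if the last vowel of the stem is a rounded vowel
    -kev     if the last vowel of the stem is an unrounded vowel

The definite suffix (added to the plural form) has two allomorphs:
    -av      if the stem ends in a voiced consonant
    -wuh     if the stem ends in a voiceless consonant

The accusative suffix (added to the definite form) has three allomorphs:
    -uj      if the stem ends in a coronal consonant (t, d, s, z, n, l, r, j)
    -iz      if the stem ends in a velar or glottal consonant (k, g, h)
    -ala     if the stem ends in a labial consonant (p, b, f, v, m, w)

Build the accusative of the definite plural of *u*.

uohwuhiz

*u* — last vowel /u/ (a rounded vowel) → -oh → *uoh*.
The plural form *uoh*: final consonant = /h/, voiceless → -wuh → *uohwuh*.
Since the final consonant of the definite form *uohwuh* is /h/ (velar/glottal), it takes -iz, giving *uohwuhiz*.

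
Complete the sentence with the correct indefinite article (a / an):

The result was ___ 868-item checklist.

The indefinite article is chosen by the initial *sound* of the following word, not its spelling.
The number *868* is spoken "eight hundred …", beginning with /eɪt/ — a vowel sound.
So the article is *an*: The result was an 868-item checklist.

an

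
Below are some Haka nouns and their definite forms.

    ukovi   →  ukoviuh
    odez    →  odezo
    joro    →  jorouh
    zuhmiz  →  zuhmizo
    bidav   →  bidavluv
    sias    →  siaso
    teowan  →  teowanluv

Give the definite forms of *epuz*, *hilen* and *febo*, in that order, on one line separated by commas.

epuzo, hilenluv, febouh

The suffix is conditioned by the final sound: -o when the stem ends in a sibilant (*odez*, *zuhmiz*, *sias*); -luv when the stem ends in a non-sibilant consonant (*bidav*, *teowan*); -uh when the stem ends in a vowel (*ukovi*, *joro*).
*epuz* — final sound /z/ (a sibilant) → -o → *epuzo*.
*hilen*: final sound = /n/, a non-sibilant consonant → -luv → *hilenluv*.
*febo*: final sound = /o/, a vowel → -uh → *febouh*.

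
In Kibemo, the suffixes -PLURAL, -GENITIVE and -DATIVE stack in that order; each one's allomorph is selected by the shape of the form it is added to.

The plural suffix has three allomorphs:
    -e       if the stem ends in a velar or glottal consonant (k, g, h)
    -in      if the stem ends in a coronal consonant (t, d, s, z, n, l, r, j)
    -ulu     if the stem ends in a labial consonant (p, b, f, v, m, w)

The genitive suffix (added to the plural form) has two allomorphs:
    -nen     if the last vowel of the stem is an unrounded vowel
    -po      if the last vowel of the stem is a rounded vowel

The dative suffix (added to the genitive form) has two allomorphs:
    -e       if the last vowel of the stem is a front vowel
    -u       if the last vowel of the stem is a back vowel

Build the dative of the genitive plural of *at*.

atinnene

*at* — final consonant /t/ (coronal) → -in → *atin*.
The plural form *atin*: last vowel = /i/, an unrounded vowel → -nen → *atinnen*.
The last vowel of the genitive form *atinnen* is /e/, which is a front vowel, so the dative suffix is -e, giving *atinnene*.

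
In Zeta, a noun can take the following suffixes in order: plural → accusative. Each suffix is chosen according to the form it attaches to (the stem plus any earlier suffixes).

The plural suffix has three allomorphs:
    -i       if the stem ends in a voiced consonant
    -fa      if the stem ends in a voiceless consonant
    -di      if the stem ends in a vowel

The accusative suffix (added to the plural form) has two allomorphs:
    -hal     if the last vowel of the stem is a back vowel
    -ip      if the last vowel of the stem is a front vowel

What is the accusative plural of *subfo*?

*subfo* — final sound /o/ (a vowel) → -di → *subfodi*.
The plural form *subfodi* — last vowel /i/ (a front vowel) → -ip → *subfodiip*.

subfodiip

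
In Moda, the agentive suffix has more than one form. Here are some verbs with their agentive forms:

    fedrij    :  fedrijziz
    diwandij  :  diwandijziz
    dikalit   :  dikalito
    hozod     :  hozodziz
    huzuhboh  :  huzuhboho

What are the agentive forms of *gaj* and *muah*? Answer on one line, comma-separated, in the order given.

The alternation tracks the final consonant of the stem — -o when the stem ends in a voiceless consonant (*dikalit*, *huzuhboh*); -ziz when the stem ends in a voiced consonant (*fedrij*, *diwandij*, *hozod*).
*gaj*: final consonant = /j/, voiced → -ziz → *gajziz*.
The final consonant of *muah* is /h/, which is voiceless, so the suffix is -o, giving *muaho*.

gajziz, muaho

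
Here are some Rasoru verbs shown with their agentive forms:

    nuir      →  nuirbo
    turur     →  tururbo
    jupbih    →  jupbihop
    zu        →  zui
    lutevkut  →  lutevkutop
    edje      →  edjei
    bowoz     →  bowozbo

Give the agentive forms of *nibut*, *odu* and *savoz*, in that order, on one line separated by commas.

nibutop, odui, savozbo

The pattern is voicing of the final sound: -op when the stem ends in a voiceless consonant (*jupbih*, *lutevkut*); -bo when the stem ends in a voiced consonant (*nuir*, *turur*, *bowoz*); -i when the stem ends in a vowel (*zu*, *edje*).
*nibut* — final sound /t/ (a voiceless consonant) → -op → *nibutop*.
Since the final sound of *odu* is /u/ (a vowel), it takes -i, giving *odui*.
The final sound of *savoz* is /z/, which is a voiced consonant, so the suffix is -bo, giving *savozbo*.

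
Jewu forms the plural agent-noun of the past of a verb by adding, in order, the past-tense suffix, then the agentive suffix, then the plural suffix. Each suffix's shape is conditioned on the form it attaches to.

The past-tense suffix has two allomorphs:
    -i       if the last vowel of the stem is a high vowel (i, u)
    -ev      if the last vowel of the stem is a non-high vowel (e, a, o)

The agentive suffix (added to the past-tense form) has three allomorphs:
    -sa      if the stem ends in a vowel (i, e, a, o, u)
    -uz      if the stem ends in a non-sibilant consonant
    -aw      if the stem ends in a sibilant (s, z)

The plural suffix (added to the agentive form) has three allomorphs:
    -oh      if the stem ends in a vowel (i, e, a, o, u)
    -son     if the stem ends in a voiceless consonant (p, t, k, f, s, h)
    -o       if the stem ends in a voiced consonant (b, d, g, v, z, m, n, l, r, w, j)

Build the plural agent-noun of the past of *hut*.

hutisaoh

*hut* — last vowel /u/ (a high vowel) → -i → *huti*.
Since the final sound of the past-tense form *huti* is /i/ (a vowel), it takes -sa, giving *hutisa*.
Since the final sound of the agentive form *hutisa* is /a/ (a vowel), it takes -oh, giving *hutisaoh*.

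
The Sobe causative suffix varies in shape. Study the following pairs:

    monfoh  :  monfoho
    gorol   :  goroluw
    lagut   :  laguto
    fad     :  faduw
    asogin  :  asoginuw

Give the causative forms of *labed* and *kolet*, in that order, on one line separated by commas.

The suffix is conditioned by the final consonant: -o when the stem ends in a voiceless consonant (*monfoh*, *lagut*); -uw when the stem ends in a voiced consonant (*gorol*, *fad*, *asogin*).
Since the final consonant of *labed* is /d/ (voiced), it takes -uw, giving *labeduw*.
*kolet* — final consonant /t/ (voiceless) → -o → *koleto*.

labeduw, koleto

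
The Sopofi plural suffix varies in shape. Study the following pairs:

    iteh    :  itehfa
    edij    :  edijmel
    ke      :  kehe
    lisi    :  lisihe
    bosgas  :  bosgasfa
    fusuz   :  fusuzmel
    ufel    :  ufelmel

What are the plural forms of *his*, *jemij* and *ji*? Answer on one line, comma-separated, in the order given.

The pattern is voicing of the final sound: -fa when the stem ends in a voiceless consonant (*iteh*, *bosgas*); -mel when the stem ends in a voiced consonant (*edij*, *fusuz*, *ufel*); -he when the stem ends in a vowel (*ke*, *lisi*).
Since the final sound of *his* is /s/ (a voiceless consonant), it takes -fa, giving *hisfa*.
The final sound of *jemij* is /j/, which is a voiced consonant, so the suffix is -mel, giving *jemijmel*.
The final sound of *ji* is /i/, which is a vowel, so the suffix is -he, giving *jihe*.

hisfa, jemijmel, jihe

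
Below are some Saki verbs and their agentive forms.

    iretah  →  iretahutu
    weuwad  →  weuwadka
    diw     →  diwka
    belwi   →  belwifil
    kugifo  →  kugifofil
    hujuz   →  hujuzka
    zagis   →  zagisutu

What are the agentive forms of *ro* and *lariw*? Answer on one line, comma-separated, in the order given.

The suffix is conditioned by the final sound: -utu when the stem ends in a voiceless consonant (*iretah*, *zagis*); -ka when the stem ends in a voiced consonant (*weuwad*, *diw*, *hujuz*); -fil when the stem ends in a vowel (*belwi*, *kugifo*).
The final sound of *ro* is /o/, which is a vowel, so the suffix is -fil, giving *rofil*.
The final sound of *lariw* is /w/, which is a voiced consonant, so the suffix is -ka, giving *lariwka*.

rofil, lariwka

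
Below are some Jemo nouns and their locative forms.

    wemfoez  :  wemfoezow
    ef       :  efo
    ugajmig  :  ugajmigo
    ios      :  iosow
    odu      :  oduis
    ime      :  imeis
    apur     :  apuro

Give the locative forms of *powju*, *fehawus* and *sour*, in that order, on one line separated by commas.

The alternation tracks the final sound of the stem — -ow when the stem ends in a sibilant (*wemfoez*, *ios*); -o when the stem ends in a non-sibilant consonant (*ef*, *ugajmig*, *apur*); -is when the stem ends in a vowel (*odu*, *ime*).
*powju* — final sound /u/ (a vowel) → -is → *powjuis*.
The final sound of *fehawus* is /s/, which is a sibilant, so the suffix is -ow, giving *fehawusow*.
The final sound of *sour* is /r/, which is a non-sibilant consonant, so the suffix is -o, giving *souro*.

powjuis, fehawusow, souro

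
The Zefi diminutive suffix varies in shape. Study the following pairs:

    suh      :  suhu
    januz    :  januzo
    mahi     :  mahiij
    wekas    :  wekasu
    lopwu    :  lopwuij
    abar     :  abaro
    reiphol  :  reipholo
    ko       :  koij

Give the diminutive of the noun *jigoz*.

jigozo

Looking at the final sound of each stem: -u when the stem ends in a voiceless consonant (*suh*, *wekas*); -o when the stem ends in a voiced consonant (*januz*, *abar*, *reiphol*); -ij when the stem ends in a vowel (*mahi*, *lopwu*, *ko*).
The final sound of *jigoz* is /z/, which is a voiced consonant, so the suffix is -o, giving *jigozo*.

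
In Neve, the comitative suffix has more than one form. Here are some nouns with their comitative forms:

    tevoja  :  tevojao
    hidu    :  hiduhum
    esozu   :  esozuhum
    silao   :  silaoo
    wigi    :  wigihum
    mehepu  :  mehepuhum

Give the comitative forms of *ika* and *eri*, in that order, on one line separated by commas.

The pattern is height harmony: -hum when the last vowel of the stem is a high vowel (*hidu*, *esozu*, *wigi*, *mehepu*); -o when the last vowel of the stem is a non-high vowel (*tevoja*, *silao*).
The last vowel of *ika* is /a/, which is a non-high vowel, so the suffix is -o, giving *ikao*.
*eri*: last vowel = /i/, a high vowel → -hum → *erihum*.

ikao, erihum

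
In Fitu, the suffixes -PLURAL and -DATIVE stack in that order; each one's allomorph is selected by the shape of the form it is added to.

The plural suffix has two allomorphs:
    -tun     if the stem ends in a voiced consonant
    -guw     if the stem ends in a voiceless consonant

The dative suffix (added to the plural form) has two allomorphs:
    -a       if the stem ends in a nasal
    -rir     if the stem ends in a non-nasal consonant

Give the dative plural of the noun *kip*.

kipguwrir

Since the final consonant of *kip* is /p/ (voiceless), it takes -guw, giving *kipguw*.
Since the final consonant of the plural form *kipguw* is /w/ (non-nasal), it takes -rir, giving *kipguwrir*.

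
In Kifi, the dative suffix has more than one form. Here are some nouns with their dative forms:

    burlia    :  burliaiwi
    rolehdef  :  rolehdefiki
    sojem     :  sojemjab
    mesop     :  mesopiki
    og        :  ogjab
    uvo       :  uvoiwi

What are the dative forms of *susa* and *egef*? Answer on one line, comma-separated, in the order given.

The alternation tracks the final sound of the stem — -iki when the stem ends in a voiceless consonant (*rolehdef*, *mesop*); -jab when the stem ends in a voiced consonant (*sojem*, *og*); -iwi when the stem ends in a vowel (*burlia*, *uvo*).
*susa* — final sound /a/ (a vowel) → -iwi → *susaiwi*.
*egef*: final sound = /f/, a voiceless consonant → -iki → *egefiki*.

susaiwi, egefiki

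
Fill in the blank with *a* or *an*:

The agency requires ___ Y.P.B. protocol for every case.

The indefinite article is chosen by the initial *sound* of the following word, not its spelling.
The initialism *Y.P.B.* is read letter by letter; the first letter, Y, is pronounced /waɪ/, which begins with a consonant sound.
So the article is *a*: The agency requires a Y.P.B. protocol for every case.

a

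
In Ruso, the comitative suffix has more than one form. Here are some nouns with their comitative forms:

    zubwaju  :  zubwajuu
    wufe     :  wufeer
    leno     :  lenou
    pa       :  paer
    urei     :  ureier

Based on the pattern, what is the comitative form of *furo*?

furou

The alternation tracks the last vowel of the stem — -u when the last vowel of the stem is a rounded vowel (*zubwaju*, *leno*); -er when the last vowel of the stem is an unrounded vowel (*wufe*, *pa*, *urei*).
*furo* — last vowel /o/ (a rounded vowel) → -u → *furou*.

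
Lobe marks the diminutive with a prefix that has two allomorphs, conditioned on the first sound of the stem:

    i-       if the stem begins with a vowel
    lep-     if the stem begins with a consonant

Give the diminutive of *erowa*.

The first sound of *erowa* is /e/, which is a vowel, so the prefix is i-, giving *ierowa*.

ierowa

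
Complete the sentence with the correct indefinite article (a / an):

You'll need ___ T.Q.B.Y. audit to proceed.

a

The indefinite article is chosen by the initial *sound* of the following word, not its spelling.
The initialism *T.Q.B.Y.* is read letter by letter; the first letter, T, is pronounced /tiː/, which begins with a consonant sound.
So the article is *a*: You'll need a T.Q.B.Y. audit to proceed.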